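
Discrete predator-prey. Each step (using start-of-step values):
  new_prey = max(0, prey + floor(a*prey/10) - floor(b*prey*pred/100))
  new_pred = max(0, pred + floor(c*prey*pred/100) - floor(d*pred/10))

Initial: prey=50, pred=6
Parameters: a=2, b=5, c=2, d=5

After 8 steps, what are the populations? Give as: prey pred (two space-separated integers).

Answer: 3 2

Derivation:
Step 1: prey: 50+10-15=45; pred: 6+6-3=9
Step 2: prey: 45+9-20=34; pred: 9+8-4=13
Step 3: prey: 34+6-22=18; pred: 13+8-6=15
Step 4: prey: 18+3-13=8; pred: 15+5-7=13
Step 5: prey: 8+1-5=4; pred: 13+2-6=9
Step 6: prey: 4+0-1=3; pred: 9+0-4=5
Step 7: prey: 3+0-0=3; pred: 5+0-2=3
Step 8: prey: 3+0-0=3; pred: 3+0-1=2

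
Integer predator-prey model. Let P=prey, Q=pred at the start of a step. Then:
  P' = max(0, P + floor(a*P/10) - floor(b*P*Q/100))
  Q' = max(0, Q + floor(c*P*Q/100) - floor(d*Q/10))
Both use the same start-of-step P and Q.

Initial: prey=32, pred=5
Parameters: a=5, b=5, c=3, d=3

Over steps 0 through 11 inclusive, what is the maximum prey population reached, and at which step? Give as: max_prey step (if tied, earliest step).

Answer: 44 2

Derivation:
Step 1: prey: 32+16-8=40; pred: 5+4-1=8
Step 2: prey: 40+20-16=44; pred: 8+9-2=15
Step 3: prey: 44+22-33=33; pred: 15+19-4=30
Step 4: prey: 33+16-49=0; pred: 30+29-9=50
Step 5: prey: 0+0-0=0; pred: 50+0-15=35
Step 6: prey: 0+0-0=0; pred: 35+0-10=25
Step 7: prey: 0+0-0=0; pred: 25+0-7=18
Step 8: prey: 0+0-0=0; pred: 18+0-5=13
Step 9: prey: 0+0-0=0; pred: 13+0-3=10
Step 10: prey: 0+0-0=0; pred: 10+0-3=7
Step 11: prey: 0+0-0=0; pred: 7+0-2=5
Max prey = 44 at step 2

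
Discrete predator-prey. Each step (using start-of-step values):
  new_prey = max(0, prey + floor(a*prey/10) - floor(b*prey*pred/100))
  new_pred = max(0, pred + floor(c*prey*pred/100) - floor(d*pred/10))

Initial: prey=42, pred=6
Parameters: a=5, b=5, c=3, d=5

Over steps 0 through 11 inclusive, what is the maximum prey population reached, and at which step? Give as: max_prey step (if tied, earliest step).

Answer: 51 1

Derivation:
Step 1: prey: 42+21-12=51; pred: 6+7-3=10
Step 2: prey: 51+25-25=51; pred: 10+15-5=20
Step 3: prey: 51+25-51=25; pred: 20+30-10=40
Step 4: prey: 25+12-50=0; pred: 40+30-20=50
Step 5: prey: 0+0-0=0; pred: 50+0-25=25
Step 6: prey: 0+0-0=0; pred: 25+0-12=13
Step 7: prey: 0+0-0=0; pred: 13+0-6=7
Step 8: prey: 0+0-0=0; pred: 7+0-3=4
Step 9: prey: 0+0-0=0; pred: 4+0-2=2
Step 10: prey: 0+0-0=0; pred: 2+0-1=1
Step 11: prey: 0+0-0=0; pred: 1+0-0=1
Max prey = 51 at step 1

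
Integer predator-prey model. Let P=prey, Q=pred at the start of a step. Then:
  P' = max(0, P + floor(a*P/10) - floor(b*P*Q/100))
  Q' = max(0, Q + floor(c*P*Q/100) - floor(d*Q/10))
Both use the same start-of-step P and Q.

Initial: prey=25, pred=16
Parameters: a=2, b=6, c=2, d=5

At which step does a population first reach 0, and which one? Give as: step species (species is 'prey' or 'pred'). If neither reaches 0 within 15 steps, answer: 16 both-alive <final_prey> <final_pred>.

Answer: 16 both-alive 1 1

Derivation:
Step 1: prey: 25+5-24=6; pred: 16+8-8=16
Step 2: prey: 6+1-5=2; pred: 16+1-8=9
Step 3: prey: 2+0-1=1; pred: 9+0-4=5
Step 4: prey: 1+0-0=1; pred: 5+0-2=3
Step 5: prey: 1+0-0=1; pred: 3+0-1=2
Step 6: prey: 1+0-0=1; pred: 2+0-1=1
Step 7: prey: 1+0-0=1; pred: 1+0-0=1
Steps 8-15: state stable at prey=1, pred=1 (no change)
No extinction within 15 steps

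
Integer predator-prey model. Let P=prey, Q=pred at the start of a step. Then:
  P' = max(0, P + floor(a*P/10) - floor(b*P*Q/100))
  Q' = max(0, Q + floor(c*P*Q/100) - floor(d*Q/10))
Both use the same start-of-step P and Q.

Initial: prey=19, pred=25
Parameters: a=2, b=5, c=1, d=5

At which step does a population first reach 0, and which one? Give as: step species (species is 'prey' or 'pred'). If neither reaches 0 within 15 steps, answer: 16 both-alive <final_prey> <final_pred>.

Answer: 1 prey

Derivation:
Step 1: prey: 19+3-23=0; pred: 25+4-12=17
First extinction: prey at step 1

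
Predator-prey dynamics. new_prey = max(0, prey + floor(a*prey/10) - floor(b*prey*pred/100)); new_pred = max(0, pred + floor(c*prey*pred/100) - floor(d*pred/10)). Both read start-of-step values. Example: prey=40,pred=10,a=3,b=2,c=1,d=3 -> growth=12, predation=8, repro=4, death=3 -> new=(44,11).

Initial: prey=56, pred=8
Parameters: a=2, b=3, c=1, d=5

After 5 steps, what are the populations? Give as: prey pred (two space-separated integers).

Answer: 46 7

Derivation:
Step 1: prey: 56+11-13=54; pred: 8+4-4=8
Step 2: prey: 54+10-12=52; pred: 8+4-4=8
Step 3: prey: 52+10-12=50; pred: 8+4-4=8
Step 4: prey: 50+10-12=48; pred: 8+4-4=8
Step 5: prey: 48+9-11=46; pred: 8+3-4=7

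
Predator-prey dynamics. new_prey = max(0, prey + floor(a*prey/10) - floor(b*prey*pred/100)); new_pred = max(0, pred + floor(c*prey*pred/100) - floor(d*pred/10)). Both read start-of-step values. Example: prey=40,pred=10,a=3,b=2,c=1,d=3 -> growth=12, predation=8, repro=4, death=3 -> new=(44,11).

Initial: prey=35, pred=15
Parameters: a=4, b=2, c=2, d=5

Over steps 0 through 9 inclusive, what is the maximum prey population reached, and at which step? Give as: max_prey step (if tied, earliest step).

Answer: 40 2

Derivation:
Step 1: prey: 35+14-10=39; pred: 15+10-7=18
Step 2: prey: 39+15-14=40; pred: 18+14-9=23
Step 3: prey: 40+16-18=38; pred: 23+18-11=30
Step 4: prey: 38+15-22=31; pred: 30+22-15=37
Step 5: prey: 31+12-22=21; pred: 37+22-18=41
Step 6: prey: 21+8-17=12; pred: 41+17-20=38
Step 7: prey: 12+4-9=7; pred: 38+9-19=28
Step 8: prey: 7+2-3=6; pred: 28+3-14=17
Step 9: prey: 6+2-2=6; pred: 17+2-8=11
Max prey = 40 at step 2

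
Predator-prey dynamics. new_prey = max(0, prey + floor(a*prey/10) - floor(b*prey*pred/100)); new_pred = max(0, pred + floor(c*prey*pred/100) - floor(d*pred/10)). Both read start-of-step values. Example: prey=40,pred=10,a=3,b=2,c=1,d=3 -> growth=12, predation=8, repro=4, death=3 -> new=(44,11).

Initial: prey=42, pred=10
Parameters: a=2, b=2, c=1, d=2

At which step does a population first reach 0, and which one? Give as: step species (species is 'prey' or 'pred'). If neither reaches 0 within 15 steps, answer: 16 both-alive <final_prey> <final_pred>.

Step 1: prey: 42+8-8=42; pred: 10+4-2=12
Step 2: prey: 42+8-10=40; pred: 12+5-2=15
Step 3: prey: 40+8-12=36; pred: 15+6-3=18
Step 4: prey: 36+7-12=31; pred: 18+6-3=21
Step 5: prey: 31+6-13=24; pred: 21+6-4=23
Step 6: prey: 24+4-11=17; pred: 23+5-4=24
Step 7: prey: 17+3-8=12; pred: 24+4-4=24
Step 8: prey: 12+2-5=9; pred: 24+2-4=22
Step 9: prey: 9+1-3=7; pred: 22+1-4=19
Step 10: prey: 7+1-2=6; pred: 19+1-3=17
Step 11: prey: 6+1-2=5; pred: 17+1-3=15
Step 12: prey: 5+1-1=5; pred: 15+0-3=12
Step 13: prey: 5+1-1=5; pred: 12+0-2=10
Step 14: prey: 5+1-1=5; pred: 10+0-2=8
Step 15: prey: 5+1-0=6; pred: 8+0-1=7
No extinction within 15 steps

Answer: 16 both-alive 6 7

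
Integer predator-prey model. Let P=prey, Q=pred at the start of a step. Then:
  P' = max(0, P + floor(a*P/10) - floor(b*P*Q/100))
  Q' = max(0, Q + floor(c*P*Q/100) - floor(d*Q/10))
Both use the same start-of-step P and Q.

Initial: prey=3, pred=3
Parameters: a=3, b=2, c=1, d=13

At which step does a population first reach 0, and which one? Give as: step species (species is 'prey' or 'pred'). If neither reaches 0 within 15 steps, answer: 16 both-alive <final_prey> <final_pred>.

Answer: 1 pred

Derivation:
Step 1: prey: 3+0-0=3; pred: 3+0-3=0
First extinction: pred at step 1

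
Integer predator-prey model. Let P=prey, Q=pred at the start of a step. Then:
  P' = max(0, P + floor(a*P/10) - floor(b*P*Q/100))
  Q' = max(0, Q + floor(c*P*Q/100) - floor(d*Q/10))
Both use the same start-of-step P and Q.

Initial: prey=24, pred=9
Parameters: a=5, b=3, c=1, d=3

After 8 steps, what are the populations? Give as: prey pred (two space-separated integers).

Step 1: prey: 24+12-6=30; pred: 9+2-2=9
Step 2: prey: 30+15-8=37; pred: 9+2-2=9
Step 3: prey: 37+18-9=46; pred: 9+3-2=10
Step 4: prey: 46+23-13=56; pred: 10+4-3=11
Step 5: prey: 56+28-18=66; pred: 11+6-3=14
Step 6: prey: 66+33-27=72; pred: 14+9-4=19
Step 7: prey: 72+36-41=67; pred: 19+13-5=27
Step 8: prey: 67+33-54=46; pred: 27+18-8=37

Answer: 46 37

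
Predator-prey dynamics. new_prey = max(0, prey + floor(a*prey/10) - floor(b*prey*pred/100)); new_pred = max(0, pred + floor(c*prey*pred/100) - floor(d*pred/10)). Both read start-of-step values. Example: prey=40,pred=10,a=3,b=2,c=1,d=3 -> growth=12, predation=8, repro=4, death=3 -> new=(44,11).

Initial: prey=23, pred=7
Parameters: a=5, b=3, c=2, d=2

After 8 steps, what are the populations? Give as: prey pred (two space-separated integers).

Answer: 0 40

Derivation:
Step 1: prey: 23+11-4=30; pred: 7+3-1=9
Step 2: prey: 30+15-8=37; pred: 9+5-1=13
Step 3: prey: 37+18-14=41; pred: 13+9-2=20
Step 4: prey: 41+20-24=37; pred: 20+16-4=32
Step 5: prey: 37+18-35=20; pred: 32+23-6=49
Step 6: prey: 20+10-29=1; pred: 49+19-9=59
Step 7: prey: 1+0-1=0; pred: 59+1-11=49
Step 8: prey: 0+0-0=0; pred: 49+0-9=40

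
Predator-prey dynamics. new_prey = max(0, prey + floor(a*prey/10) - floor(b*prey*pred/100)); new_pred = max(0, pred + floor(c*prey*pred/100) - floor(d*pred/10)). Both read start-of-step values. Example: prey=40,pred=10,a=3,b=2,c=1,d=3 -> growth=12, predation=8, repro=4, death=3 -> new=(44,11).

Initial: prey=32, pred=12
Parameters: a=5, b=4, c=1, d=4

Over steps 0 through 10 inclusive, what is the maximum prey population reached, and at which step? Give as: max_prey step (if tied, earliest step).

Step 1: prey: 32+16-15=33; pred: 12+3-4=11
Step 2: prey: 33+16-14=35; pred: 11+3-4=10
Step 3: prey: 35+17-14=38; pred: 10+3-4=9
Step 4: prey: 38+19-13=44; pred: 9+3-3=9
Step 5: prey: 44+22-15=51; pred: 9+3-3=9
Step 6: prey: 51+25-18=58; pred: 9+4-3=10
Step 7: prey: 58+29-23=64; pred: 10+5-4=11
Step 8: prey: 64+32-28=68; pred: 11+7-4=14
Step 9: prey: 68+34-38=64; pred: 14+9-5=18
Step 10: prey: 64+32-46=50; pred: 18+11-7=22
Max prey = 68 at step 8

Answer: 68 8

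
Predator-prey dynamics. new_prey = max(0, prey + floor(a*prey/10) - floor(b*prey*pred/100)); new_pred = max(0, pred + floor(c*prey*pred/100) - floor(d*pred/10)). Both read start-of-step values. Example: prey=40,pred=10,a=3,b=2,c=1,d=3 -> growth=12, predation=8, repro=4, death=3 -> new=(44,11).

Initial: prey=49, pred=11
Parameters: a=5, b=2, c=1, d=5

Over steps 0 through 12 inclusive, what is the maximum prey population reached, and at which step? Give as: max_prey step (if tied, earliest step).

Step 1: prey: 49+24-10=63; pred: 11+5-5=11
Step 2: prey: 63+31-13=81; pred: 11+6-5=12
Step 3: prey: 81+40-19=102; pred: 12+9-6=15
Step 4: prey: 102+51-30=123; pred: 15+15-7=23
Step 5: prey: 123+61-56=128; pred: 23+28-11=40
Step 6: prey: 128+64-102=90; pred: 40+51-20=71
Step 7: prey: 90+45-127=8; pred: 71+63-35=99
Step 8: prey: 8+4-15=0; pred: 99+7-49=57
Step 9: prey: 0+0-0=0; pred: 57+0-28=29
Step 10: prey: 0+0-0=0; pred: 29+0-14=15
Step 11: prey: 0+0-0=0; pred: 15+0-7=8
Step 12: prey: 0+0-0=0; pred: 8+0-4=4
Max prey = 128 at step 5

Answer: 128 5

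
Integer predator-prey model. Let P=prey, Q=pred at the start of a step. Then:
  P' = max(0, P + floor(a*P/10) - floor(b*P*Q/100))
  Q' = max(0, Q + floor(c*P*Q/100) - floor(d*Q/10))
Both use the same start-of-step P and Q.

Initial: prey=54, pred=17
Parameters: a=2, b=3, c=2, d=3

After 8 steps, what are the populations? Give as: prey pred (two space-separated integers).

Step 1: prey: 54+10-27=37; pred: 17+18-5=30
Step 2: prey: 37+7-33=11; pred: 30+22-9=43
Step 3: prey: 11+2-14=0; pred: 43+9-12=40
Step 4: prey: 0+0-0=0; pred: 40+0-12=28
Step 5: prey: 0+0-0=0; pred: 28+0-8=20
Step 6: prey: 0+0-0=0; pred: 20+0-6=14
Step 7: prey: 0+0-0=0; pred: 14+0-4=10
Step 8: prey: 0+0-0=0; pred: 10+0-3=7

Answer: 0 7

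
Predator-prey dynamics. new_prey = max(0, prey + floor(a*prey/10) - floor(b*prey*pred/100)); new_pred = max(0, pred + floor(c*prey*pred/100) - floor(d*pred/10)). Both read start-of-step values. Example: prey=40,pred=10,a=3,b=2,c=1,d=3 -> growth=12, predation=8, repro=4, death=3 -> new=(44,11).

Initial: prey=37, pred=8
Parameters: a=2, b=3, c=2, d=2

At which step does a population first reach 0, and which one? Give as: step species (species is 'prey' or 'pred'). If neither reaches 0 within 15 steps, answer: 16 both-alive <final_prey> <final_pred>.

Step 1: prey: 37+7-8=36; pred: 8+5-1=12
Step 2: prey: 36+7-12=31; pred: 12+8-2=18
Step 3: prey: 31+6-16=21; pred: 18+11-3=26
Step 4: prey: 21+4-16=9; pred: 26+10-5=31
Step 5: prey: 9+1-8=2; pred: 31+5-6=30
Step 6: prey: 2+0-1=1; pred: 30+1-6=25
Step 7: prey: 1+0-0=1; pred: 25+0-5=20
Step 8: prey: 1+0-0=1; pred: 20+0-4=16
Step 9: prey: 1+0-0=1; pred: 16+0-3=13
Step 10: prey: 1+0-0=1; pred: 13+0-2=11
Step 11: prey: 1+0-0=1; pred: 11+0-2=9
Step 12: prey: 1+0-0=1; pred: 9+0-1=8
Step 13: prey: 1+0-0=1; pred: 8+0-1=7
Step 14: prey: 1+0-0=1; pred: 7+0-1=6
Step 15: prey: 1+0-0=1; pred: 6+0-1=5
No extinction within 15 steps

Answer: 16 both-alive 1 5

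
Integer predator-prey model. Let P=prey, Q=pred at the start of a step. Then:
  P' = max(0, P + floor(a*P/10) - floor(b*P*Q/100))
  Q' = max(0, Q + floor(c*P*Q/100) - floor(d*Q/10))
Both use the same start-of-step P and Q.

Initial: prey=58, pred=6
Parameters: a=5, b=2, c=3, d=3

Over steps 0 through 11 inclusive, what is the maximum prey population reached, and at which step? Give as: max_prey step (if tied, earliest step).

Answer: 97 2

Derivation:
Step 1: prey: 58+29-6=81; pred: 6+10-1=15
Step 2: prey: 81+40-24=97; pred: 15+36-4=47
Step 3: prey: 97+48-91=54; pred: 47+136-14=169
Step 4: prey: 54+27-182=0; pred: 169+273-50=392
Step 5: prey: 0+0-0=0; pred: 392+0-117=275
Step 6: prey: 0+0-0=0; pred: 275+0-82=193
Step 7: prey: 0+0-0=0; pred: 193+0-57=136
Step 8: prey: 0+0-0=0; pred: 136+0-40=96
Step 9: prey: 0+0-0=0; pred: 96+0-28=68
Step 10: prey: 0+0-0=0; pred: 68+0-20=48
Step 11: prey: 0+0-0=0; pred: 48+0-14=34
Max prey = 97 at step 2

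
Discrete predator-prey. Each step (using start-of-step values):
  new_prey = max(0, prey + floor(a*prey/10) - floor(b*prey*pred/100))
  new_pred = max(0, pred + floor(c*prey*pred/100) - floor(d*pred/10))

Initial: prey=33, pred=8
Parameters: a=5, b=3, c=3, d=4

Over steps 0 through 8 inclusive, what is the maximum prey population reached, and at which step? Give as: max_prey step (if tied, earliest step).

Step 1: prey: 33+16-7=42; pred: 8+7-3=12
Step 2: prey: 42+21-15=48; pred: 12+15-4=23
Step 3: prey: 48+24-33=39; pred: 23+33-9=47
Step 4: prey: 39+19-54=4; pred: 47+54-18=83
Step 5: prey: 4+2-9=0; pred: 83+9-33=59
Step 6: prey: 0+0-0=0; pred: 59+0-23=36
Step 7: prey: 0+0-0=0; pred: 36+0-14=22
Step 8: prey: 0+0-0=0; pred: 22+0-8=14
Max prey = 48 at step 2

Answer: 48 2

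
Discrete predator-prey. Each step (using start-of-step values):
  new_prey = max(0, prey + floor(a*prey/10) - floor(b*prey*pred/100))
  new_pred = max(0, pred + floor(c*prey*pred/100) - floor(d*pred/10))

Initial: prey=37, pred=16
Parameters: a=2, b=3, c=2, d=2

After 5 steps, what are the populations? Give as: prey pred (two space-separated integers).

Answer: 0 24

Derivation:
Step 1: prey: 37+7-17=27; pred: 16+11-3=24
Step 2: prey: 27+5-19=13; pred: 24+12-4=32
Step 3: prey: 13+2-12=3; pred: 32+8-6=34
Step 4: prey: 3+0-3=0; pred: 34+2-6=30
Step 5: prey: 0+0-0=0; pred: 30+0-6=24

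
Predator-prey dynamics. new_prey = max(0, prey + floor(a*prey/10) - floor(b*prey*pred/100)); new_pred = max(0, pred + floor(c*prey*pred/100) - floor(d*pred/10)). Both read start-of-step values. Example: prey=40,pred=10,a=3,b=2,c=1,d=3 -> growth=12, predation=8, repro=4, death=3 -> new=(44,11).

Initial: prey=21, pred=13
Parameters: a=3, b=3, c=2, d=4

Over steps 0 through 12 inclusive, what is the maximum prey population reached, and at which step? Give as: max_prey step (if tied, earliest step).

Step 1: prey: 21+6-8=19; pred: 13+5-5=13
Step 2: prey: 19+5-7=17; pred: 13+4-5=12
Step 3: prey: 17+5-6=16; pred: 12+4-4=12
Step 4: prey: 16+4-5=15; pred: 12+3-4=11
Step 5: prey: 15+4-4=15; pred: 11+3-4=10
Step 6: prey: 15+4-4=15; pred: 10+3-4=9
Step 7: prey: 15+4-4=15; pred: 9+2-3=8
Step 8: prey: 15+4-3=16; pred: 8+2-3=7
Step 9: prey: 16+4-3=17; pred: 7+2-2=7
Step 10: prey: 17+5-3=19; pred: 7+2-2=7
Step 11: prey: 19+5-3=21; pred: 7+2-2=7
Step 12: prey: 21+6-4=23; pred: 7+2-2=7
Max prey = 23 at step 12

Answer: 23 12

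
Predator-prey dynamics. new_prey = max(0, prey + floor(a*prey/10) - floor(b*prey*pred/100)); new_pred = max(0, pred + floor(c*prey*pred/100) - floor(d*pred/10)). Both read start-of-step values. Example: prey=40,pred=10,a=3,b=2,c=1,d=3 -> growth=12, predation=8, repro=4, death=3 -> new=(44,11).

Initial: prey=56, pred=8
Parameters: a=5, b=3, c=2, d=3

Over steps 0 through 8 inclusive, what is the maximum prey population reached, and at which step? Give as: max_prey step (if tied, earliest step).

Answer: 77 2

Derivation:
Step 1: prey: 56+28-13=71; pred: 8+8-2=14
Step 2: prey: 71+35-29=77; pred: 14+19-4=29
Step 3: prey: 77+38-66=49; pred: 29+44-8=65
Step 4: prey: 49+24-95=0; pred: 65+63-19=109
Step 5: prey: 0+0-0=0; pred: 109+0-32=77
Step 6: prey: 0+0-0=0; pred: 77+0-23=54
Step 7: prey: 0+0-0=0; pred: 54+0-16=38
Step 8: prey: 0+0-0=0; pred: 38+0-11=27
Max prey = 77 at step 2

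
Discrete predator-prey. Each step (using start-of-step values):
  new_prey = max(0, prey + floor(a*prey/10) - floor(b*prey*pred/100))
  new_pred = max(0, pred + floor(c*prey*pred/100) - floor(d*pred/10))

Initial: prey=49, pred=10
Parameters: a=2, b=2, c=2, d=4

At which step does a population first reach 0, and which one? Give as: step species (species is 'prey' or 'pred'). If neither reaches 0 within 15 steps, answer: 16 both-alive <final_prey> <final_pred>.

Step 1: prey: 49+9-9=49; pred: 10+9-4=15
Step 2: prey: 49+9-14=44; pred: 15+14-6=23
Step 3: prey: 44+8-20=32; pred: 23+20-9=34
Step 4: prey: 32+6-21=17; pred: 34+21-13=42
Step 5: prey: 17+3-14=6; pred: 42+14-16=40
Step 6: prey: 6+1-4=3; pred: 40+4-16=28
Step 7: prey: 3+0-1=2; pred: 28+1-11=18
Step 8: prey: 2+0-0=2; pred: 18+0-7=11
Step 9: prey: 2+0-0=2; pred: 11+0-4=7
Step 10: prey: 2+0-0=2; pred: 7+0-2=5
Step 11: prey: 2+0-0=2; pred: 5+0-2=3
Step 12: prey: 2+0-0=2; pred: 3+0-1=2
Step 13: prey: 2+0-0=2; pred: 2+0-0=2
Steps 14-15: state stable at prey=2, pred=2 (no change)
No extinction within 15 steps

Answer: 16 both-alive 2 2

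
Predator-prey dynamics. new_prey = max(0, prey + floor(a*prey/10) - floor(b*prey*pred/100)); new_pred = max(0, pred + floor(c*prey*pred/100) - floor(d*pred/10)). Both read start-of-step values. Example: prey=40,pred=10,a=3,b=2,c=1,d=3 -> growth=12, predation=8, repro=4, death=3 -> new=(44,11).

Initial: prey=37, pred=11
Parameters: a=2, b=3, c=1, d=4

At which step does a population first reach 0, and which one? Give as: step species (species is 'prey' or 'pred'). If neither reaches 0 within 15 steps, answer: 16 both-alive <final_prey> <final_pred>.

Step 1: prey: 37+7-12=32; pred: 11+4-4=11
Step 2: prey: 32+6-10=28; pred: 11+3-4=10
Step 3: prey: 28+5-8=25; pred: 10+2-4=8
Step 4: prey: 25+5-6=24; pred: 8+2-3=7
Step 5: prey: 24+4-5=23; pred: 7+1-2=6
Step 6: prey: 23+4-4=23; pred: 6+1-2=5
Step 7: prey: 23+4-3=24; pred: 5+1-2=4
Step 8: prey: 24+4-2=26; pred: 4+0-1=3
Step 9: prey: 26+5-2=29; pred: 3+0-1=2
Step 10: prey: 29+5-1=33; pred: 2+0-0=2
Step 11: prey: 33+6-1=38; pred: 2+0-0=2
Step 12: prey: 38+7-2=43; pred: 2+0-0=2
Step 13: prey: 43+8-2=49; pred: 2+0-0=2
Step 14: prey: 49+9-2=56; pred: 2+0-0=2
Step 15: prey: 56+11-3=64; pred: 2+1-0=3
No extinction within 15 steps

Answer: 16 both-alive 64 3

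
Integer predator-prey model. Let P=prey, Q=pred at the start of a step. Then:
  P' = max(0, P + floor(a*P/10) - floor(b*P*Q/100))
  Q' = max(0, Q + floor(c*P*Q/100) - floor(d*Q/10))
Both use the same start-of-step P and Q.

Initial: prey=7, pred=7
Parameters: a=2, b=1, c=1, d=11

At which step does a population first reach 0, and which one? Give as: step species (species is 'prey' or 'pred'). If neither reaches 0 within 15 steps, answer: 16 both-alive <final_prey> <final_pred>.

Step 1: prey: 7+1-0=8; pred: 7+0-7=0
First extinction: pred at step 1

Answer: 1 pred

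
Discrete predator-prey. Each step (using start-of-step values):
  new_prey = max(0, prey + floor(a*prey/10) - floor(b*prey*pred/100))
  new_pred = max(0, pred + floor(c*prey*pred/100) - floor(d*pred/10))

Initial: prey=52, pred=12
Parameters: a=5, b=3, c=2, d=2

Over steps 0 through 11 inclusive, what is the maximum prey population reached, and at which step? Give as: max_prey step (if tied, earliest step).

Step 1: prey: 52+26-18=60; pred: 12+12-2=22
Step 2: prey: 60+30-39=51; pred: 22+26-4=44
Step 3: prey: 51+25-67=9; pred: 44+44-8=80
Step 4: prey: 9+4-21=0; pred: 80+14-16=78
Step 5: prey: 0+0-0=0; pred: 78+0-15=63
Step 6: prey: 0+0-0=0; pred: 63+0-12=51
Step 7: prey: 0+0-0=0; pred: 51+0-10=41
Step 8: prey: 0+0-0=0; pred: 41+0-8=33
Step 9: prey: 0+0-0=0; pred: 33+0-6=27
Step 10: prey: 0+0-0=0; pred: 27+0-5=22
Step 11: prey: 0+0-0=0; pred: 22+0-4=18
Max prey = 60 at step 1

Answer: 60 1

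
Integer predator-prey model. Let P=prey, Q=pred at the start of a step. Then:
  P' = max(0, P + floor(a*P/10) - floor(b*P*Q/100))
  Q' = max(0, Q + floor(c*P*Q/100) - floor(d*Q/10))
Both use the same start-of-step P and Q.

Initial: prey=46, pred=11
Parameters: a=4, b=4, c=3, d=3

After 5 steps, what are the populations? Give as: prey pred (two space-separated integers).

Answer: 0 31

Derivation:
Step 1: prey: 46+18-20=44; pred: 11+15-3=23
Step 2: prey: 44+17-40=21; pred: 23+30-6=47
Step 3: prey: 21+8-39=0; pred: 47+29-14=62
Step 4: prey: 0+0-0=0; pred: 62+0-18=44
Step 5: prey: 0+0-0=0; pred: 44+0-13=31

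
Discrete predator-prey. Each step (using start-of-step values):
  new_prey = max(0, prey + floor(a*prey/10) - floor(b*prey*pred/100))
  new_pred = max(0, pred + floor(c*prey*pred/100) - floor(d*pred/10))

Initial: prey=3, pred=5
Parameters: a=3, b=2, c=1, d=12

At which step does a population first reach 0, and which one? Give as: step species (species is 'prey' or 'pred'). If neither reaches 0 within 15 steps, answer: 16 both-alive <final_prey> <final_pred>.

Step 1: prey: 3+0-0=3; pred: 5+0-6=0
First extinction: pred at step 1

Answer: 1 pred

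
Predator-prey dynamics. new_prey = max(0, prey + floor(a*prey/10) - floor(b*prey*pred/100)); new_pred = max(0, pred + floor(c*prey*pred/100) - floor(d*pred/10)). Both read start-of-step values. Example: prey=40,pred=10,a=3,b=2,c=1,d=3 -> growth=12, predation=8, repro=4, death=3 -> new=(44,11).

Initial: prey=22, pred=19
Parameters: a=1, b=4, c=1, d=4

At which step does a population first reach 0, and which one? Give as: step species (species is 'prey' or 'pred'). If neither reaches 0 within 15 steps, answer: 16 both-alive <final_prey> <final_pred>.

Step 1: prey: 22+2-16=8; pred: 19+4-7=16
Step 2: prey: 8+0-5=3; pred: 16+1-6=11
Step 3: prey: 3+0-1=2; pred: 11+0-4=7
Step 4: prey: 2+0-0=2; pred: 7+0-2=5
Step 5: prey: 2+0-0=2; pred: 5+0-2=3
Step 6: prey: 2+0-0=2; pred: 3+0-1=2
Step 7: prey: 2+0-0=2; pred: 2+0-0=2
Steps 8-15: state stable at prey=2, pred=2 (no change)
No extinction within 15 steps

Answer: 16 both-alive 2 2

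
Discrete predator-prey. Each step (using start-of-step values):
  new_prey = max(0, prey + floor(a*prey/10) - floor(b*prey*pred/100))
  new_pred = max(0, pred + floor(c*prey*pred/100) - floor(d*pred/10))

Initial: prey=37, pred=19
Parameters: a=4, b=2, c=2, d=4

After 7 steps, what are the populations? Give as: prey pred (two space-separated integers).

Step 1: prey: 37+14-14=37; pred: 19+14-7=26
Step 2: prey: 37+14-19=32; pred: 26+19-10=35
Step 3: prey: 32+12-22=22; pred: 35+22-14=43
Step 4: prey: 22+8-18=12; pred: 43+18-17=44
Step 5: prey: 12+4-10=6; pred: 44+10-17=37
Step 6: prey: 6+2-4=4; pred: 37+4-14=27
Step 7: prey: 4+1-2=3; pred: 27+2-10=19

Answer: 3 19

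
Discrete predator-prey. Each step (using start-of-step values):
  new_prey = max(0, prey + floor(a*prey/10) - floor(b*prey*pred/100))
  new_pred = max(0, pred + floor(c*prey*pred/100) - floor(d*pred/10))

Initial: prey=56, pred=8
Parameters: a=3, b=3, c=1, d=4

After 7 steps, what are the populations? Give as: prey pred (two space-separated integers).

Answer: 30 17

Derivation:
Step 1: prey: 56+16-13=59; pred: 8+4-3=9
Step 2: prey: 59+17-15=61; pred: 9+5-3=11
Step 3: prey: 61+18-20=59; pred: 11+6-4=13
Step 4: prey: 59+17-23=53; pred: 13+7-5=15
Step 5: prey: 53+15-23=45; pred: 15+7-6=16
Step 6: prey: 45+13-21=37; pred: 16+7-6=17
Step 7: prey: 37+11-18=30; pred: 17+6-6=17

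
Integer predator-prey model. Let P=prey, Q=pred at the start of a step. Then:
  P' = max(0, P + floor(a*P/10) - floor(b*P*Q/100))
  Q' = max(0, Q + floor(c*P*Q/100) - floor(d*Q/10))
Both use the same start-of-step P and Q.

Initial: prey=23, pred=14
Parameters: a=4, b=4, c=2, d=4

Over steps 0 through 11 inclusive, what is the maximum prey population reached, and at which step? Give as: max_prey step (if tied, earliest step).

Step 1: prey: 23+9-12=20; pred: 14+6-5=15
Step 2: prey: 20+8-12=16; pred: 15+6-6=15
Step 3: prey: 16+6-9=13; pred: 15+4-6=13
Step 4: prey: 13+5-6=12; pred: 13+3-5=11
Step 5: prey: 12+4-5=11; pred: 11+2-4=9
Step 6: prey: 11+4-3=12; pred: 9+1-3=7
Step 7: prey: 12+4-3=13; pred: 7+1-2=6
Step 8: prey: 13+5-3=15; pred: 6+1-2=5
Step 9: prey: 15+6-3=18; pred: 5+1-2=4
Step 10: prey: 18+7-2=23; pred: 4+1-1=4
Step 11: prey: 23+9-3=29; pred: 4+1-1=4
Max prey = 29 at step 11

Answer: 29 11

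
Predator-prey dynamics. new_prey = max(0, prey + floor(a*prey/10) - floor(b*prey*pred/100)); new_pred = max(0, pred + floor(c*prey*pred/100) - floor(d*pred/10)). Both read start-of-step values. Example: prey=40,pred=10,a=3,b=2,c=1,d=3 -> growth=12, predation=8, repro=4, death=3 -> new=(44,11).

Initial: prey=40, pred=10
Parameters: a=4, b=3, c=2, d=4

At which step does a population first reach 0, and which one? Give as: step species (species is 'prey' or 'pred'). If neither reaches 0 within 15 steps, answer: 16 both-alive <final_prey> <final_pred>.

Answer: 16 both-alive 1 2

Derivation:
Step 1: prey: 40+16-12=44; pred: 10+8-4=14
Step 2: prey: 44+17-18=43; pred: 14+12-5=21
Step 3: prey: 43+17-27=33; pred: 21+18-8=31
Step 4: prey: 33+13-30=16; pred: 31+20-12=39
Step 5: prey: 16+6-18=4; pred: 39+12-15=36
Step 6: prey: 4+1-4=1; pred: 36+2-14=24
Step 7: prey: 1+0-0=1; pred: 24+0-9=15
Step 8: prey: 1+0-0=1; pred: 15+0-6=9
Step 9: prey: 1+0-0=1; pred: 9+0-3=6
Step 10: prey: 1+0-0=1; pred: 6+0-2=4
Step 11: prey: 1+0-0=1; pred: 4+0-1=3
Step 12: prey: 1+0-0=1; pred: 3+0-1=2
Step 13: prey: 1+0-0=1; pred: 2+0-0=2
Steps 14-15: state stable at prey=1, pred=2 (no change)
No extinction within 15 steps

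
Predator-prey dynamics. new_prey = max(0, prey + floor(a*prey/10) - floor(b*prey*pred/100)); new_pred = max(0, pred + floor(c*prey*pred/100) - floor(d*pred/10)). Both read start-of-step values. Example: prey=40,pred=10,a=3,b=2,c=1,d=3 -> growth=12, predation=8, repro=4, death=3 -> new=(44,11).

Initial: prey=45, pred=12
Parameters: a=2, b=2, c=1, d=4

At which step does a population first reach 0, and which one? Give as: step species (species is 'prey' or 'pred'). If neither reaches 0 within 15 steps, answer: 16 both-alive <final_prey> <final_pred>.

Step 1: prey: 45+9-10=44; pred: 12+5-4=13
Step 2: prey: 44+8-11=41; pred: 13+5-5=13
Step 3: prey: 41+8-10=39; pred: 13+5-5=13
Step 4: prey: 39+7-10=36; pred: 13+5-5=13
Step 5: prey: 36+7-9=34; pred: 13+4-5=12
Step 6: prey: 34+6-8=32; pred: 12+4-4=12
Step 7: prey: 32+6-7=31; pred: 12+3-4=11
Step 8: prey: 31+6-6=31; pred: 11+3-4=10
Step 9: prey: 31+6-6=31; pred: 10+3-4=9
Step 10: prey: 31+6-5=32; pred: 9+2-3=8
Step 11: prey: 32+6-5=33; pred: 8+2-3=7
Step 12: prey: 33+6-4=35; pred: 7+2-2=7
Step 13: prey: 35+7-4=38; pred: 7+2-2=7
Step 14: prey: 38+7-5=40; pred: 7+2-2=7
Step 15: prey: 40+8-5=43; pred: 7+2-2=7
No extinction within 15 steps

Answer: 16 both-alive 43 7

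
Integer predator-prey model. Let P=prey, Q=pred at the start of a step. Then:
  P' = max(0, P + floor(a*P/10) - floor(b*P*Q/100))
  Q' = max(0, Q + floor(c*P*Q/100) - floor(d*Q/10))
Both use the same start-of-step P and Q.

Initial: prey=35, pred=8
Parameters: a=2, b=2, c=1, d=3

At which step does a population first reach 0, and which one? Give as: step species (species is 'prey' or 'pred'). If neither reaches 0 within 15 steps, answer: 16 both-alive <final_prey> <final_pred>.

Answer: 16 both-alive 16 12

Derivation:
Step 1: prey: 35+7-5=37; pred: 8+2-2=8
Step 2: prey: 37+7-5=39; pred: 8+2-2=8
Step 3: prey: 39+7-6=40; pred: 8+3-2=9
Step 4: prey: 40+8-7=41; pred: 9+3-2=10
Step 5: prey: 41+8-8=41; pred: 10+4-3=11
Step 6: prey: 41+8-9=40; pred: 11+4-3=12
Step 7: prey: 40+8-9=39; pred: 12+4-3=13
Step 8: prey: 39+7-10=36; pred: 13+5-3=15
Step 9: prey: 36+7-10=33; pred: 15+5-4=16
Step 10: prey: 33+6-10=29; pred: 16+5-4=17
Step 11: prey: 29+5-9=25; pred: 17+4-5=16
Step 12: prey: 25+5-8=22; pred: 16+4-4=16
Step 13: prey: 22+4-7=19; pred: 16+3-4=15
Step 14: prey: 19+3-5=17; pred: 15+2-4=13
Step 15: prey: 17+3-4=16; pred: 13+2-3=12
No extinction within 15 steps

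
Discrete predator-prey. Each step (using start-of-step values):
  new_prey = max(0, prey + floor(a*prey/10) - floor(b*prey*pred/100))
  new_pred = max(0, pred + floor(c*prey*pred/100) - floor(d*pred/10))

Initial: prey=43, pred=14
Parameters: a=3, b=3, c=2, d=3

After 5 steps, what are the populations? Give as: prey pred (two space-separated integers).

Answer: 1 24

Derivation:
Step 1: prey: 43+12-18=37; pred: 14+12-4=22
Step 2: prey: 37+11-24=24; pred: 22+16-6=32
Step 3: prey: 24+7-23=8; pred: 32+15-9=38
Step 4: prey: 8+2-9=1; pred: 38+6-11=33
Step 5: prey: 1+0-0=1; pred: 33+0-9=24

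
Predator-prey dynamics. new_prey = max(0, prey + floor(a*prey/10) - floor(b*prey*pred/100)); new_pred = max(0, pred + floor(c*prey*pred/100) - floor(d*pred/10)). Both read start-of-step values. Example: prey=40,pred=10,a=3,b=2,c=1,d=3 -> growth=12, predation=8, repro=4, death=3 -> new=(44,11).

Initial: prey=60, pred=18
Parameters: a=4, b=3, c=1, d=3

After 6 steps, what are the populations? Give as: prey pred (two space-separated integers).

Step 1: prey: 60+24-32=52; pred: 18+10-5=23
Step 2: prey: 52+20-35=37; pred: 23+11-6=28
Step 3: prey: 37+14-31=20; pred: 28+10-8=30
Step 4: prey: 20+8-18=10; pred: 30+6-9=27
Step 5: prey: 10+4-8=6; pred: 27+2-8=21
Step 6: prey: 6+2-3=5; pred: 21+1-6=16

Answer: 5 16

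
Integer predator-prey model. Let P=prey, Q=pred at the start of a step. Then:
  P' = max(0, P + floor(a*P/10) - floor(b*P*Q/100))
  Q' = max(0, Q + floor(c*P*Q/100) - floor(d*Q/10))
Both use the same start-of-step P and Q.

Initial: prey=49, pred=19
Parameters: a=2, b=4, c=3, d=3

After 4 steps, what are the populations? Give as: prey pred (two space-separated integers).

Step 1: prey: 49+9-37=21; pred: 19+27-5=41
Step 2: prey: 21+4-34=0; pred: 41+25-12=54
Step 3: prey: 0+0-0=0; pred: 54+0-16=38
Step 4: prey: 0+0-0=0; pred: 38+0-11=27

Answer: 0 27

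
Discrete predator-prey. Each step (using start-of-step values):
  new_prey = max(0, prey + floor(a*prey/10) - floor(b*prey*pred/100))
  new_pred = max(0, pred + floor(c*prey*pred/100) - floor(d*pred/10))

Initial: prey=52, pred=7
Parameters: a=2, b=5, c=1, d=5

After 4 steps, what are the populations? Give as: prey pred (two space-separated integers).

Answer: 29 4

Derivation:
Step 1: prey: 52+10-18=44; pred: 7+3-3=7
Step 2: prey: 44+8-15=37; pred: 7+3-3=7
Step 3: prey: 37+7-12=32; pred: 7+2-3=6
Step 4: prey: 32+6-9=29; pred: 6+1-3=4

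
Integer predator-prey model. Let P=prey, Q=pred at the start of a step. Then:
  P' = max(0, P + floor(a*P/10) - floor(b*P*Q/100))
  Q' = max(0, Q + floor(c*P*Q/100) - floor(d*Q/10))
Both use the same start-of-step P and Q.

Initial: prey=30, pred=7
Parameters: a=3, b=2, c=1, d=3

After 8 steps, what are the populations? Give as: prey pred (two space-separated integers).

Step 1: prey: 30+9-4=35; pred: 7+2-2=7
Step 2: prey: 35+10-4=41; pred: 7+2-2=7
Step 3: prey: 41+12-5=48; pred: 7+2-2=7
Step 4: prey: 48+14-6=56; pred: 7+3-2=8
Step 5: prey: 56+16-8=64; pred: 8+4-2=10
Step 6: prey: 64+19-12=71; pred: 10+6-3=13
Step 7: prey: 71+21-18=74; pred: 13+9-3=19
Step 8: prey: 74+22-28=68; pred: 19+14-5=28

Answer: 68 28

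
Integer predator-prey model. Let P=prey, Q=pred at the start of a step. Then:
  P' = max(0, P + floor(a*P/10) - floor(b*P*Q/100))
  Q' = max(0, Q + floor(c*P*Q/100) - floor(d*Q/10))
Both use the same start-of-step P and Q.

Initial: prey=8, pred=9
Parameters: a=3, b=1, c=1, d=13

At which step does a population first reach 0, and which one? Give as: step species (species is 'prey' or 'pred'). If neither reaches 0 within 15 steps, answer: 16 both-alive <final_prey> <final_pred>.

Step 1: prey: 8+2-0=10; pred: 9+0-11=0
First extinction: pred at step 1

Answer: 1 pred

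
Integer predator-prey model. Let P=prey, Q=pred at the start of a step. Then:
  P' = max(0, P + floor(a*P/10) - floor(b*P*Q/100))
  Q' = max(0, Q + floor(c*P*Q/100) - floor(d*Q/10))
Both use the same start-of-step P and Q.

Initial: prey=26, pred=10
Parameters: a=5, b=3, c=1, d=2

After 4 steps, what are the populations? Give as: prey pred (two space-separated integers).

Step 1: prey: 26+13-7=32; pred: 10+2-2=10
Step 2: prey: 32+16-9=39; pred: 10+3-2=11
Step 3: prey: 39+19-12=46; pred: 11+4-2=13
Step 4: prey: 46+23-17=52; pred: 13+5-2=16

Answer: 52 16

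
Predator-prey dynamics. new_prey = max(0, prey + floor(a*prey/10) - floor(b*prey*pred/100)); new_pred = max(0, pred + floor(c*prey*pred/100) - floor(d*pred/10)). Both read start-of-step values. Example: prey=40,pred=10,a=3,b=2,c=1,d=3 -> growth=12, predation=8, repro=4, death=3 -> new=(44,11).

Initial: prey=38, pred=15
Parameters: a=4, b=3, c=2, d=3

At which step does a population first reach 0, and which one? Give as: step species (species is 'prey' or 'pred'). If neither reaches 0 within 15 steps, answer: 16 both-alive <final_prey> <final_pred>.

Step 1: prey: 38+15-17=36; pred: 15+11-4=22
Step 2: prey: 36+14-23=27; pred: 22+15-6=31
Step 3: prey: 27+10-25=12; pred: 31+16-9=38
Step 4: prey: 12+4-13=3; pred: 38+9-11=36
Step 5: prey: 3+1-3=1; pred: 36+2-10=28
Step 6: prey: 1+0-0=1; pred: 28+0-8=20
Step 7: prey: 1+0-0=1; pred: 20+0-6=14
Step 8: prey: 1+0-0=1; pred: 14+0-4=10
Step 9: prey: 1+0-0=1; pred: 10+0-3=7
Step 10: prey: 1+0-0=1; pred: 7+0-2=5
Step 11: prey: 1+0-0=1; pred: 5+0-1=4
Step 12: prey: 1+0-0=1; pred: 4+0-1=3
Step 13: prey: 1+0-0=1; pred: 3+0-0=3
Steps 14-15: state stable at prey=1, pred=3 (no change)
No extinction within 15 steps

Answer: 16 both-alive 1 3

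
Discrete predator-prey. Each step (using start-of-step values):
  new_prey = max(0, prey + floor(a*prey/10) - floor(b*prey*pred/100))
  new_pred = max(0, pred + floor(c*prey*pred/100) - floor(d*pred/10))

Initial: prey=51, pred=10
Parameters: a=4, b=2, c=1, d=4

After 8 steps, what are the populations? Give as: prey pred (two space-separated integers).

Answer: 6 48

Derivation:
Step 1: prey: 51+20-10=61; pred: 10+5-4=11
Step 2: prey: 61+24-13=72; pred: 11+6-4=13
Step 3: prey: 72+28-18=82; pred: 13+9-5=17
Step 4: prey: 82+32-27=87; pred: 17+13-6=24
Step 5: prey: 87+34-41=80; pred: 24+20-9=35
Step 6: prey: 80+32-56=56; pred: 35+28-14=49
Step 7: prey: 56+22-54=24; pred: 49+27-19=57
Step 8: prey: 24+9-27=6; pred: 57+13-22=48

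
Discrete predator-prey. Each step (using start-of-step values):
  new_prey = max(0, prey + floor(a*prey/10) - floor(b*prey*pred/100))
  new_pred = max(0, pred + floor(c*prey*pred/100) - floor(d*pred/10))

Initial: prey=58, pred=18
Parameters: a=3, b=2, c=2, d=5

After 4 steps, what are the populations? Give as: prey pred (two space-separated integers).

Step 1: prey: 58+17-20=55; pred: 18+20-9=29
Step 2: prey: 55+16-31=40; pred: 29+31-14=46
Step 3: prey: 40+12-36=16; pred: 46+36-23=59
Step 4: prey: 16+4-18=2; pred: 59+18-29=48

Answer: 2 48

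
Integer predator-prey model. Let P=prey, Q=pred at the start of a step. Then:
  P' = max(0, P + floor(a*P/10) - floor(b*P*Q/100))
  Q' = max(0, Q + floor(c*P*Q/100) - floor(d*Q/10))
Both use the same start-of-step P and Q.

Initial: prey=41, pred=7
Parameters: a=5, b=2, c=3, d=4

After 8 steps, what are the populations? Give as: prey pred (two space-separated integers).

Step 1: prey: 41+20-5=56; pred: 7+8-2=13
Step 2: prey: 56+28-14=70; pred: 13+21-5=29
Step 3: prey: 70+35-40=65; pred: 29+60-11=78
Step 4: prey: 65+32-101=0; pred: 78+152-31=199
Step 5: prey: 0+0-0=0; pred: 199+0-79=120
Step 6: prey: 0+0-0=0; pred: 120+0-48=72
Step 7: prey: 0+0-0=0; pred: 72+0-28=44
Step 8: prey: 0+0-0=0; pred: 44+0-17=27

Answer: 0 27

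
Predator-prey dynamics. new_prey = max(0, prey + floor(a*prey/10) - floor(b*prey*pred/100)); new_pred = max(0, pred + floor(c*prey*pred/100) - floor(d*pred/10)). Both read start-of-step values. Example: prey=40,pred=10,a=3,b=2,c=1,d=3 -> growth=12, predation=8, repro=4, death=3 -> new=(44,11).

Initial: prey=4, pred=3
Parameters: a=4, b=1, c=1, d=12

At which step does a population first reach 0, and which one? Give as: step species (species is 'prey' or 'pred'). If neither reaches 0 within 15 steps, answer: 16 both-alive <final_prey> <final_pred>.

Step 1: prey: 4+1-0=5; pred: 3+0-3=0
First extinction: pred at step 1

Answer: 1 pred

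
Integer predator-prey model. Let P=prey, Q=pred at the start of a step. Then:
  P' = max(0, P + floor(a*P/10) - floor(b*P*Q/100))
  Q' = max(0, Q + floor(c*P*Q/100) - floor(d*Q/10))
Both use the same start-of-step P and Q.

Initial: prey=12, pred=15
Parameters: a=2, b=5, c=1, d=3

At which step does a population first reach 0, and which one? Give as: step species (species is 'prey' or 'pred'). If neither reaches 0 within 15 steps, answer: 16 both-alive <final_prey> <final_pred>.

Answer: 16 both-alive 2 3

Derivation:
Step 1: prey: 12+2-9=5; pred: 15+1-4=12
Step 2: prey: 5+1-3=3; pred: 12+0-3=9
Step 3: prey: 3+0-1=2; pred: 9+0-2=7
Step 4: prey: 2+0-0=2; pred: 7+0-2=5
Step 5: prey: 2+0-0=2; pred: 5+0-1=4
Step 6: prey: 2+0-0=2; pred: 4+0-1=3
Step 7: prey: 2+0-0=2; pred: 3+0-0=3
Steps 8-15: state stable at prey=2, pred=3 (no change)
No extinction within 15 steps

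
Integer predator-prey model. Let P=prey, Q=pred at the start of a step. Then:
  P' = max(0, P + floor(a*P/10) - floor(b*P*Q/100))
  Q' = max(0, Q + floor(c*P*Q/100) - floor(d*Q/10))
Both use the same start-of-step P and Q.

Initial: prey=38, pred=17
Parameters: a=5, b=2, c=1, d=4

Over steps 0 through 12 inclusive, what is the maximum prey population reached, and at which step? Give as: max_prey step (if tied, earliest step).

Answer: 68 5

Derivation:
Step 1: prey: 38+19-12=45; pred: 17+6-6=17
Step 2: prey: 45+22-15=52; pred: 17+7-6=18
Step 3: prey: 52+26-18=60; pred: 18+9-7=20
Step 4: prey: 60+30-24=66; pred: 20+12-8=24
Step 5: prey: 66+33-31=68; pred: 24+15-9=30
Step 6: prey: 68+34-40=62; pred: 30+20-12=38
Step 7: prey: 62+31-47=46; pred: 38+23-15=46
Step 8: prey: 46+23-42=27; pred: 46+21-18=49
Step 9: prey: 27+13-26=14; pred: 49+13-19=43
Step 10: prey: 14+7-12=9; pred: 43+6-17=32
Step 11: prey: 9+4-5=8; pred: 32+2-12=22
Step 12: prey: 8+4-3=9; pred: 22+1-8=15
Max prey = 68 at step 5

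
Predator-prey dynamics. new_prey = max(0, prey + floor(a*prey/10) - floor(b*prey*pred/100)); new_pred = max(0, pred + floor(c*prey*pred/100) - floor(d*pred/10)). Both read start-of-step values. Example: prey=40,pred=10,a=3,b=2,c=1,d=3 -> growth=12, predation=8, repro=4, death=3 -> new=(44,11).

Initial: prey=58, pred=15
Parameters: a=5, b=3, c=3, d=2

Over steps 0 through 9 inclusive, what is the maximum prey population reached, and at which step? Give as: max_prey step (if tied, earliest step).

Step 1: prey: 58+29-26=61; pred: 15+26-3=38
Step 2: prey: 61+30-69=22; pred: 38+69-7=100
Step 3: prey: 22+11-66=0; pred: 100+66-20=146
Step 4: prey: 0+0-0=0; pred: 146+0-29=117
Step 5: prey: 0+0-0=0; pred: 117+0-23=94
Step 6: prey: 0+0-0=0; pred: 94+0-18=76
Step 7: prey: 0+0-0=0; pred: 76+0-15=61
Step 8: prey: 0+0-0=0; pred: 61+0-12=49
Step 9: prey: 0+0-0=0; pred: 49+0-9=40
Max prey = 61 at step 1

Answer: 61 1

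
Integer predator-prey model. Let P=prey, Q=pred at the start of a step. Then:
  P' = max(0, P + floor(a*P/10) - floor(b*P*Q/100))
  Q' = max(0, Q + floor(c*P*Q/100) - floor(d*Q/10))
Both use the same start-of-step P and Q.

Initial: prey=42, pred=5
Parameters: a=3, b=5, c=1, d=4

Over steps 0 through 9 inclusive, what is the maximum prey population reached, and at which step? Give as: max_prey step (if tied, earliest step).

Answer: 64 9

Derivation:
Step 1: prey: 42+12-10=44; pred: 5+2-2=5
Step 2: prey: 44+13-11=46; pred: 5+2-2=5
Step 3: prey: 46+13-11=48; pred: 5+2-2=5
Step 4: prey: 48+14-12=50; pred: 5+2-2=5
Step 5: prey: 50+15-12=53; pred: 5+2-2=5
Step 6: prey: 53+15-13=55; pred: 5+2-2=5
Step 7: prey: 55+16-13=58; pred: 5+2-2=5
Step 8: prey: 58+17-14=61; pred: 5+2-2=5
Step 9: prey: 61+18-15=64; pred: 5+3-2=6
Max prey = 64 at step 9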